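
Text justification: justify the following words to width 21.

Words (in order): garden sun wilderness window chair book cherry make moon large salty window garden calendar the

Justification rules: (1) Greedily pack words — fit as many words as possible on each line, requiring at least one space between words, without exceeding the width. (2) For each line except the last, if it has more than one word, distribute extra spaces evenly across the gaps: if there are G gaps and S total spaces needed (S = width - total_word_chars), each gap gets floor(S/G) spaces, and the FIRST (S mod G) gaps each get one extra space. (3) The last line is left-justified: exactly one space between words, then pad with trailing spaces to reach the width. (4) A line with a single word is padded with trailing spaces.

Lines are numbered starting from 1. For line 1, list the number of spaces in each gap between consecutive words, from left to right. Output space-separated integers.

Answer: 1 1

Derivation:
Line 1: ['garden', 'sun', 'wilderness'] (min_width=21, slack=0)
Line 2: ['window', 'chair', 'book'] (min_width=17, slack=4)
Line 3: ['cherry', 'make', 'moon'] (min_width=16, slack=5)
Line 4: ['large', 'salty', 'window'] (min_width=18, slack=3)
Line 5: ['garden', 'calendar', 'the'] (min_width=19, slack=2)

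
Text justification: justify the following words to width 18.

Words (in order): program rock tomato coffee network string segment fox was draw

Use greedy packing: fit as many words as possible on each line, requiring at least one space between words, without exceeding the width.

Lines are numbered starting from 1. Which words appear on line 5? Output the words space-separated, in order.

Answer: draw

Derivation:
Line 1: ['program', 'rock'] (min_width=12, slack=6)
Line 2: ['tomato', 'coffee'] (min_width=13, slack=5)
Line 3: ['network', 'string'] (min_width=14, slack=4)
Line 4: ['segment', 'fox', 'was'] (min_width=15, slack=3)
Line 5: ['draw'] (min_width=4, slack=14)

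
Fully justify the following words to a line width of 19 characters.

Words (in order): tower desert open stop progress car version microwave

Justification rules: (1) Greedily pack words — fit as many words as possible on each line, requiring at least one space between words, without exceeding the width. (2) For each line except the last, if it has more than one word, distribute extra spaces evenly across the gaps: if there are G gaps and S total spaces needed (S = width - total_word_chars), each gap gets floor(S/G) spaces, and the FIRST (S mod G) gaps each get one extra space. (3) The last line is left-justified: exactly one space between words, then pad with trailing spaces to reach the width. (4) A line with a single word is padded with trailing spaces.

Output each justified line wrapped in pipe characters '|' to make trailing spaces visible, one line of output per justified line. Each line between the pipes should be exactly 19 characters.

Line 1: ['tower', 'desert', 'open'] (min_width=17, slack=2)
Line 2: ['stop', 'progress', 'car'] (min_width=17, slack=2)
Line 3: ['version', 'microwave'] (min_width=17, slack=2)

Answer: |tower  desert  open|
|stop  progress  car|
|version microwave  |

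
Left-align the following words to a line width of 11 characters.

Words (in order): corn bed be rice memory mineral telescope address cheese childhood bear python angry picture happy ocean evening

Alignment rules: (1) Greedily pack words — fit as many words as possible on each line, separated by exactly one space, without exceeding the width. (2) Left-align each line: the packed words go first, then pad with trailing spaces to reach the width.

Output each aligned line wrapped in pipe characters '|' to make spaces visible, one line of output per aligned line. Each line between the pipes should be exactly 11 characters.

Line 1: ['corn', 'bed', 'be'] (min_width=11, slack=0)
Line 2: ['rice', 'memory'] (min_width=11, slack=0)
Line 3: ['mineral'] (min_width=7, slack=4)
Line 4: ['telescope'] (min_width=9, slack=2)
Line 5: ['address'] (min_width=7, slack=4)
Line 6: ['cheese'] (min_width=6, slack=5)
Line 7: ['childhood'] (min_width=9, slack=2)
Line 8: ['bear', 'python'] (min_width=11, slack=0)
Line 9: ['angry'] (min_width=5, slack=6)
Line 10: ['picture'] (min_width=7, slack=4)
Line 11: ['happy', 'ocean'] (min_width=11, slack=0)
Line 12: ['evening'] (min_width=7, slack=4)

Answer: |corn bed be|
|rice memory|
|mineral    |
|telescope  |
|address    |
|cheese     |
|childhood  |
|bear python|
|angry      |
|picture    |
|happy ocean|
|evening    |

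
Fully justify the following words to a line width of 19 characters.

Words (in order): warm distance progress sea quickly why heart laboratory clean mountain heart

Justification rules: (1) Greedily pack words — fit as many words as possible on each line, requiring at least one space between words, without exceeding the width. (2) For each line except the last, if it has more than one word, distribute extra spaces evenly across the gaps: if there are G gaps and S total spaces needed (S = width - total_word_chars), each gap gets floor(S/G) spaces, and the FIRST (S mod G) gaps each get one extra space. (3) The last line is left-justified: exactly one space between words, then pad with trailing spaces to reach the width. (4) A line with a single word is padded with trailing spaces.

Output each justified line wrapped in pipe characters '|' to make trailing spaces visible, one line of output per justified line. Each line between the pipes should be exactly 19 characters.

Answer: |warm       distance|
|progress        sea|
|quickly  why  heart|
|laboratory    clean|
|mountain heart     |

Derivation:
Line 1: ['warm', 'distance'] (min_width=13, slack=6)
Line 2: ['progress', 'sea'] (min_width=12, slack=7)
Line 3: ['quickly', 'why', 'heart'] (min_width=17, slack=2)
Line 4: ['laboratory', 'clean'] (min_width=16, slack=3)
Line 5: ['mountain', 'heart'] (min_width=14, slack=5)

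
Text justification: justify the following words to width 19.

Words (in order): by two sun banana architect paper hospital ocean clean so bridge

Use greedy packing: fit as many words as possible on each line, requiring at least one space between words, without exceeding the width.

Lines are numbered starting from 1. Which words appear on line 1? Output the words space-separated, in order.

Answer: by two sun banana

Derivation:
Line 1: ['by', 'two', 'sun', 'banana'] (min_width=17, slack=2)
Line 2: ['architect', 'paper'] (min_width=15, slack=4)
Line 3: ['hospital', 'ocean'] (min_width=14, slack=5)
Line 4: ['clean', 'so', 'bridge'] (min_width=15, slack=4)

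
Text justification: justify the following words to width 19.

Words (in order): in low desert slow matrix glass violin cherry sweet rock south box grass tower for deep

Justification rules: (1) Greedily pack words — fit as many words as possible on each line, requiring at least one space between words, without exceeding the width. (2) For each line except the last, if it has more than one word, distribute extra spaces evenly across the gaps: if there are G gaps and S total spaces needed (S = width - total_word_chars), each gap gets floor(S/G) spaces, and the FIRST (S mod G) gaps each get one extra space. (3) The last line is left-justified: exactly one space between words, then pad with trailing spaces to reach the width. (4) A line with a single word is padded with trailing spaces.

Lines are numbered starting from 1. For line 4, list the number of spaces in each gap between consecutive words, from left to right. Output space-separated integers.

Answer: 3 3

Derivation:
Line 1: ['in', 'low', 'desert', 'slow'] (min_width=18, slack=1)
Line 2: ['matrix', 'glass', 'violin'] (min_width=19, slack=0)
Line 3: ['cherry', 'sweet', 'rock'] (min_width=17, slack=2)
Line 4: ['south', 'box', 'grass'] (min_width=15, slack=4)
Line 5: ['tower', 'for', 'deep'] (min_width=14, slack=5)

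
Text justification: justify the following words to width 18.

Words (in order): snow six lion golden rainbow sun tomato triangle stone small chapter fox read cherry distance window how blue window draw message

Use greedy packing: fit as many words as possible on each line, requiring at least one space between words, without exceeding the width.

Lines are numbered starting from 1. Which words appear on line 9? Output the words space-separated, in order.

Line 1: ['snow', 'six', 'lion'] (min_width=13, slack=5)
Line 2: ['golden', 'rainbow', 'sun'] (min_width=18, slack=0)
Line 3: ['tomato', 'triangle'] (min_width=15, slack=3)
Line 4: ['stone', 'small'] (min_width=11, slack=7)
Line 5: ['chapter', 'fox', 'read'] (min_width=16, slack=2)
Line 6: ['cherry', 'distance'] (min_width=15, slack=3)
Line 7: ['window', 'how', 'blue'] (min_width=15, slack=3)
Line 8: ['window', 'draw'] (min_width=11, slack=7)
Line 9: ['message'] (min_width=7, slack=11)

Answer: message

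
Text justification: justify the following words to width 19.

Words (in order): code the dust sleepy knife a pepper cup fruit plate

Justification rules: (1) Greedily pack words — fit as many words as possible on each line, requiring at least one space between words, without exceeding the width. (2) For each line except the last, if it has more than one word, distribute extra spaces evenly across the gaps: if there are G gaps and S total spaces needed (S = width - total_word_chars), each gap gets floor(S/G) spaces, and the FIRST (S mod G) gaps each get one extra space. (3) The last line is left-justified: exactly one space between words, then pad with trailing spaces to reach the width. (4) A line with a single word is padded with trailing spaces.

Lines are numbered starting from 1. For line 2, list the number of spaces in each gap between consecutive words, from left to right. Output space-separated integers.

Answer: 4 3

Derivation:
Line 1: ['code', 'the', 'dust'] (min_width=13, slack=6)
Line 2: ['sleepy', 'knife', 'a'] (min_width=14, slack=5)
Line 3: ['pepper', 'cup', 'fruit'] (min_width=16, slack=3)
Line 4: ['plate'] (min_width=5, slack=14)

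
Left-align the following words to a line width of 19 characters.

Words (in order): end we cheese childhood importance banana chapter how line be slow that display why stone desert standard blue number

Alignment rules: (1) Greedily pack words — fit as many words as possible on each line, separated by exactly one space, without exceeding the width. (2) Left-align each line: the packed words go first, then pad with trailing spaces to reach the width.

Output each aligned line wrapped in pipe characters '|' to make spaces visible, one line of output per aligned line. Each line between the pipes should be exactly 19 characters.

Answer: |end we cheese      |
|childhood          |
|importance banana  |
|chapter how line be|
|slow that display  |
|why stone desert   |
|standard blue      |
|number             |

Derivation:
Line 1: ['end', 'we', 'cheese'] (min_width=13, slack=6)
Line 2: ['childhood'] (min_width=9, slack=10)
Line 3: ['importance', 'banana'] (min_width=17, slack=2)
Line 4: ['chapter', 'how', 'line', 'be'] (min_width=19, slack=0)
Line 5: ['slow', 'that', 'display'] (min_width=17, slack=2)
Line 6: ['why', 'stone', 'desert'] (min_width=16, slack=3)
Line 7: ['standard', 'blue'] (min_width=13, slack=6)
Line 8: ['number'] (min_width=6, slack=13)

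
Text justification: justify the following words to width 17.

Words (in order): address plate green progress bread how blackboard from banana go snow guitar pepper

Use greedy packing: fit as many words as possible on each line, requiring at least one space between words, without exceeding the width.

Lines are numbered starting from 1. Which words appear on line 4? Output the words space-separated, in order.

Line 1: ['address', 'plate'] (min_width=13, slack=4)
Line 2: ['green', 'progress'] (min_width=14, slack=3)
Line 3: ['bread', 'how'] (min_width=9, slack=8)
Line 4: ['blackboard', 'from'] (min_width=15, slack=2)
Line 5: ['banana', 'go', 'snow'] (min_width=14, slack=3)
Line 6: ['guitar', 'pepper'] (min_width=13, slack=4)

Answer: blackboard from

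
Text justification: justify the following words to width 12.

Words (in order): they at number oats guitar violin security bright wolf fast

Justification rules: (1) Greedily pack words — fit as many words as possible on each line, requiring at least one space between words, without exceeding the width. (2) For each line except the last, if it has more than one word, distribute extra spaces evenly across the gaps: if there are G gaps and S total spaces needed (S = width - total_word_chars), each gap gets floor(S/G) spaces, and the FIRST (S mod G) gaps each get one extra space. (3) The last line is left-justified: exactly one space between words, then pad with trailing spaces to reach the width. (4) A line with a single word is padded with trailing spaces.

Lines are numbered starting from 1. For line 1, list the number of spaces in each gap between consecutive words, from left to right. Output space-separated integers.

Answer: 6

Derivation:
Line 1: ['they', 'at'] (min_width=7, slack=5)
Line 2: ['number', 'oats'] (min_width=11, slack=1)
Line 3: ['guitar'] (min_width=6, slack=6)
Line 4: ['violin'] (min_width=6, slack=6)
Line 5: ['security'] (min_width=8, slack=4)
Line 6: ['bright', 'wolf'] (min_width=11, slack=1)
Line 7: ['fast'] (min_width=4, slack=8)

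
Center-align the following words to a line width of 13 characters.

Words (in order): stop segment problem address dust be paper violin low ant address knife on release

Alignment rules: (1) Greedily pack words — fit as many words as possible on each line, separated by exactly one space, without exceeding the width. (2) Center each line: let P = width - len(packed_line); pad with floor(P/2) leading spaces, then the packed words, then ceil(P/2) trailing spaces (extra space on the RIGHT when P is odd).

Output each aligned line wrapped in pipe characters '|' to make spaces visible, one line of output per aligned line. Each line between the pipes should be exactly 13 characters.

Answer: |stop segment |
|   problem   |
|address dust |
|  be paper   |
| violin low  |
| ant address |
|  knife on   |
|   release   |

Derivation:
Line 1: ['stop', 'segment'] (min_width=12, slack=1)
Line 2: ['problem'] (min_width=7, slack=6)
Line 3: ['address', 'dust'] (min_width=12, slack=1)
Line 4: ['be', 'paper'] (min_width=8, slack=5)
Line 5: ['violin', 'low'] (min_width=10, slack=3)
Line 6: ['ant', 'address'] (min_width=11, slack=2)
Line 7: ['knife', 'on'] (min_width=8, slack=5)
Line 8: ['release'] (min_width=7, slack=6)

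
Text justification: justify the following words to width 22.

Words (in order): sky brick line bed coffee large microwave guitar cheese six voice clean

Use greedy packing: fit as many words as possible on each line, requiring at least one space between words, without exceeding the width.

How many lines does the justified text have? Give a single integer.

Answer: 4

Derivation:
Line 1: ['sky', 'brick', 'line', 'bed'] (min_width=18, slack=4)
Line 2: ['coffee', 'large', 'microwave'] (min_width=22, slack=0)
Line 3: ['guitar', 'cheese', 'six'] (min_width=17, slack=5)
Line 4: ['voice', 'clean'] (min_width=11, slack=11)
Total lines: 4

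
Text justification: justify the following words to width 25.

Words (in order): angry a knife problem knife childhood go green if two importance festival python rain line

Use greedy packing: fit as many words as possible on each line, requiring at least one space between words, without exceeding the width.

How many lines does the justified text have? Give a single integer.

Answer: 4

Derivation:
Line 1: ['angry', 'a', 'knife', 'problem'] (min_width=21, slack=4)
Line 2: ['knife', 'childhood', 'go', 'green'] (min_width=24, slack=1)
Line 3: ['if', 'two', 'importance'] (min_width=17, slack=8)
Line 4: ['festival', 'python', 'rain', 'line'] (min_width=25, slack=0)
Total lines: 4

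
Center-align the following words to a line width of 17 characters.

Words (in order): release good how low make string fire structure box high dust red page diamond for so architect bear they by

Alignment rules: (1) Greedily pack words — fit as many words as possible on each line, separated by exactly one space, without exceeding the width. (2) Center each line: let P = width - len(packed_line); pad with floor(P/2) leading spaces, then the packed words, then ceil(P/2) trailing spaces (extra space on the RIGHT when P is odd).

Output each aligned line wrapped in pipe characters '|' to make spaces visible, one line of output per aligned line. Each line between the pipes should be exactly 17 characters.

Line 1: ['release', 'good', 'how'] (min_width=16, slack=1)
Line 2: ['low', 'make', 'string'] (min_width=15, slack=2)
Line 3: ['fire', 'structure'] (min_width=14, slack=3)
Line 4: ['box', 'high', 'dust', 'red'] (min_width=17, slack=0)
Line 5: ['page', 'diamond', 'for'] (min_width=16, slack=1)
Line 6: ['so', 'architect', 'bear'] (min_width=17, slack=0)
Line 7: ['they', 'by'] (min_width=7, slack=10)

Answer: |release good how |
| low make string |
| fire structure  |
|box high dust red|
|page diamond for |
|so architect bear|
|     they by     |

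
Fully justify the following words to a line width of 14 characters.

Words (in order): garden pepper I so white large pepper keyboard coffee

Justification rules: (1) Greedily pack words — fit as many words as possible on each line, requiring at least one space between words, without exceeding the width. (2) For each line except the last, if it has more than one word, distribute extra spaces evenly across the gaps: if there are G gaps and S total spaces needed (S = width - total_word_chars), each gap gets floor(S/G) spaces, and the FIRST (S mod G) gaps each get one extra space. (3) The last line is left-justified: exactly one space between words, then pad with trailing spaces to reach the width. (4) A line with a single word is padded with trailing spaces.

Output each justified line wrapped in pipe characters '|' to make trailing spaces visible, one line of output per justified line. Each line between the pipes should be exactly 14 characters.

Answer: |garden  pepper|
|I   so   white|
|large   pepper|
|keyboard      |
|coffee        |

Derivation:
Line 1: ['garden', 'pepper'] (min_width=13, slack=1)
Line 2: ['I', 'so', 'white'] (min_width=10, slack=4)
Line 3: ['large', 'pepper'] (min_width=12, slack=2)
Line 4: ['keyboard'] (min_width=8, slack=6)
Line 5: ['coffee'] (min_width=6, slack=8)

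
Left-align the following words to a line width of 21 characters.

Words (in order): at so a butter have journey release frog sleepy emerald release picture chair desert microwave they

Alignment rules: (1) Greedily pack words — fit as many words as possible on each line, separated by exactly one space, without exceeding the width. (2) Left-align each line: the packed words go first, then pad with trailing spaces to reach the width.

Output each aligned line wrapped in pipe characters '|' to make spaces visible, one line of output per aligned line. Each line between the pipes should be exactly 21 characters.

Answer: |at so a butter have  |
|journey release frog |
|sleepy emerald       |
|release picture chair|
|desert microwave they|

Derivation:
Line 1: ['at', 'so', 'a', 'butter', 'have'] (min_width=19, slack=2)
Line 2: ['journey', 'release', 'frog'] (min_width=20, slack=1)
Line 3: ['sleepy', 'emerald'] (min_width=14, slack=7)
Line 4: ['release', 'picture', 'chair'] (min_width=21, slack=0)
Line 5: ['desert', 'microwave', 'they'] (min_width=21, slack=0)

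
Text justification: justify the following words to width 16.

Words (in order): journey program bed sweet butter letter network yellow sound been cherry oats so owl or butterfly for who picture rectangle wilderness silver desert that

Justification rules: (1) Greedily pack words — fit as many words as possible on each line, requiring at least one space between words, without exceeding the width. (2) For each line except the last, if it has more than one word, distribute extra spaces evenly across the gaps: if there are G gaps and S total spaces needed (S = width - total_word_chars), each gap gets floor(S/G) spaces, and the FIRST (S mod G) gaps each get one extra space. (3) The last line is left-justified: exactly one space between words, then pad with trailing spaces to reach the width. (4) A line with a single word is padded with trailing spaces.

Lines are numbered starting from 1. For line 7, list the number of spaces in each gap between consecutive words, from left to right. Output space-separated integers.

Answer: 4

Derivation:
Line 1: ['journey', 'program'] (min_width=15, slack=1)
Line 2: ['bed', 'sweet', 'butter'] (min_width=16, slack=0)
Line 3: ['letter', 'network'] (min_width=14, slack=2)
Line 4: ['yellow', 'sound'] (min_width=12, slack=4)
Line 5: ['been', 'cherry', 'oats'] (min_width=16, slack=0)
Line 6: ['so', 'owl', 'or'] (min_width=9, slack=7)
Line 7: ['butterfly', 'for'] (min_width=13, slack=3)
Line 8: ['who', 'picture'] (min_width=11, slack=5)
Line 9: ['rectangle'] (min_width=9, slack=7)
Line 10: ['wilderness'] (min_width=10, slack=6)
Line 11: ['silver', 'desert'] (min_width=13, slack=3)
Line 12: ['that'] (min_width=4, slack=12)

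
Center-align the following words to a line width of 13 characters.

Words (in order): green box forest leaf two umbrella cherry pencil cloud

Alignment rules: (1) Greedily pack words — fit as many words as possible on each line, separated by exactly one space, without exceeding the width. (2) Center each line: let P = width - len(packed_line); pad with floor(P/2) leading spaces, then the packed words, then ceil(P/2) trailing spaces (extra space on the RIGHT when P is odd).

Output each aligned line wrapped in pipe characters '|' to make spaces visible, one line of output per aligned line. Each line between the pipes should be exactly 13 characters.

Answer: |  green box  |
| forest leaf |
|two umbrella |
|cherry pencil|
|    cloud    |

Derivation:
Line 1: ['green', 'box'] (min_width=9, slack=4)
Line 2: ['forest', 'leaf'] (min_width=11, slack=2)
Line 3: ['two', 'umbrella'] (min_width=12, slack=1)
Line 4: ['cherry', 'pencil'] (min_width=13, slack=0)
Line 5: ['cloud'] (min_width=5, slack=8)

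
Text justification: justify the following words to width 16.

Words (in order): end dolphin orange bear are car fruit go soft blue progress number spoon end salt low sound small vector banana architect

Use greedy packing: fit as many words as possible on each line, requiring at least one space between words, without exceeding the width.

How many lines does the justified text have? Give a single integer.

Line 1: ['end', 'dolphin'] (min_width=11, slack=5)
Line 2: ['orange', 'bear', 'are'] (min_width=15, slack=1)
Line 3: ['car', 'fruit', 'go'] (min_width=12, slack=4)
Line 4: ['soft', 'blue'] (min_width=9, slack=7)
Line 5: ['progress', 'number'] (min_width=15, slack=1)
Line 6: ['spoon', 'end', 'salt'] (min_width=14, slack=2)
Line 7: ['low', 'sound', 'small'] (min_width=15, slack=1)
Line 8: ['vector', 'banana'] (min_width=13, slack=3)
Line 9: ['architect'] (min_width=9, slack=7)
Total lines: 9

Answer: 9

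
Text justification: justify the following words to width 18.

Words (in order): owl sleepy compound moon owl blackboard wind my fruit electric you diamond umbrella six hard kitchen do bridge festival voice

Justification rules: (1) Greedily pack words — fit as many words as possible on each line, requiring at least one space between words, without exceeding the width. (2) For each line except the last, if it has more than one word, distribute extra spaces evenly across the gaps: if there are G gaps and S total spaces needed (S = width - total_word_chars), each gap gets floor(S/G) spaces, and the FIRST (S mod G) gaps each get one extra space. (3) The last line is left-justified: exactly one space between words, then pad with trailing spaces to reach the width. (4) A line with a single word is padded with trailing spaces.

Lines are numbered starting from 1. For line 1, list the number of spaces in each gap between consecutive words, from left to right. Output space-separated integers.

Answer: 9

Derivation:
Line 1: ['owl', 'sleepy'] (min_width=10, slack=8)
Line 2: ['compound', 'moon', 'owl'] (min_width=17, slack=1)
Line 3: ['blackboard', 'wind', 'my'] (min_width=18, slack=0)
Line 4: ['fruit', 'electric', 'you'] (min_width=18, slack=0)
Line 5: ['diamond', 'umbrella'] (min_width=16, slack=2)
Line 6: ['six', 'hard', 'kitchen'] (min_width=16, slack=2)
Line 7: ['do', 'bridge', 'festival'] (min_width=18, slack=0)
Line 8: ['voice'] (min_width=5, slack=13)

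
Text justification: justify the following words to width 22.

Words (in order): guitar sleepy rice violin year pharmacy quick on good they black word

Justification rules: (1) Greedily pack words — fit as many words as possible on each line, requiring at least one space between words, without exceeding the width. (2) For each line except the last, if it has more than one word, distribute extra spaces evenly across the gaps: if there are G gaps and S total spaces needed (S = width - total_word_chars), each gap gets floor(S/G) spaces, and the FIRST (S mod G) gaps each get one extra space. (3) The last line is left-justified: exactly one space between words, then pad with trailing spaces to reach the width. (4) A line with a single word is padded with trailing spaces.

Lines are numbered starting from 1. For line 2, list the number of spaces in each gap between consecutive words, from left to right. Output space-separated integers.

Line 1: ['guitar', 'sleepy', 'rice'] (min_width=18, slack=4)
Line 2: ['violin', 'year', 'pharmacy'] (min_width=20, slack=2)
Line 3: ['quick', 'on', 'good', 'they'] (min_width=18, slack=4)
Line 4: ['black', 'word'] (min_width=10, slack=12)

Answer: 2 2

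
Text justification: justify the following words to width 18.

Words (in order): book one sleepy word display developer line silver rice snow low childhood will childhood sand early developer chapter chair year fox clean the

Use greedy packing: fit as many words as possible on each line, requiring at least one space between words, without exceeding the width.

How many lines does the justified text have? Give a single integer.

Line 1: ['book', 'one', 'sleepy'] (min_width=15, slack=3)
Line 2: ['word', 'display'] (min_width=12, slack=6)
Line 3: ['developer', 'line'] (min_width=14, slack=4)
Line 4: ['silver', 'rice', 'snow'] (min_width=16, slack=2)
Line 5: ['low', 'childhood', 'will'] (min_width=18, slack=0)
Line 6: ['childhood', 'sand'] (min_width=14, slack=4)
Line 7: ['early', 'developer'] (min_width=15, slack=3)
Line 8: ['chapter', 'chair', 'year'] (min_width=18, slack=0)
Line 9: ['fox', 'clean', 'the'] (min_width=13, slack=5)
Total lines: 9

Answer: 9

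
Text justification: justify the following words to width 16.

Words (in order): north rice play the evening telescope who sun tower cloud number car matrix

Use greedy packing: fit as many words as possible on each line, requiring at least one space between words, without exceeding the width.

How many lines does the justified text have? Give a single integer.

Answer: 6

Derivation:
Line 1: ['north', 'rice', 'play'] (min_width=15, slack=1)
Line 2: ['the', 'evening'] (min_width=11, slack=5)
Line 3: ['telescope', 'who'] (min_width=13, slack=3)
Line 4: ['sun', 'tower', 'cloud'] (min_width=15, slack=1)
Line 5: ['number', 'car'] (min_width=10, slack=6)
Line 6: ['matrix'] (min_width=6, slack=10)
Total lines: 6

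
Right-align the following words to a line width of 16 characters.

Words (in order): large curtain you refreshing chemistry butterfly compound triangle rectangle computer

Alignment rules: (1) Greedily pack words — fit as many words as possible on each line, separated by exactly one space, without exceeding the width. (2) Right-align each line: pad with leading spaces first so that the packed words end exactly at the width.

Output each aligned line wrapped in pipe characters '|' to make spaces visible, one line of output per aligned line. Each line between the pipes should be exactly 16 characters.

Answer: |   large curtain|
|  you refreshing|
|       chemistry|
|       butterfly|
|        compound|
|        triangle|
|       rectangle|
|        computer|

Derivation:
Line 1: ['large', 'curtain'] (min_width=13, slack=3)
Line 2: ['you', 'refreshing'] (min_width=14, slack=2)
Line 3: ['chemistry'] (min_width=9, slack=7)
Line 4: ['butterfly'] (min_width=9, slack=7)
Line 5: ['compound'] (min_width=8, slack=8)
Line 6: ['triangle'] (min_width=8, slack=8)
Line 7: ['rectangle'] (min_width=9, slack=7)
Line 8: ['computer'] (min_width=8, slack=8)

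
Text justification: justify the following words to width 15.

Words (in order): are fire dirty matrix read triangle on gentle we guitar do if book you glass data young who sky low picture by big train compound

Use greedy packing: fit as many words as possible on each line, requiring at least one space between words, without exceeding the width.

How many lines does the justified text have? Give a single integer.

Line 1: ['are', 'fire', 'dirty'] (min_width=14, slack=1)
Line 2: ['matrix', 'read'] (min_width=11, slack=4)
Line 3: ['triangle', 'on'] (min_width=11, slack=4)
Line 4: ['gentle', 'we'] (min_width=9, slack=6)
Line 5: ['guitar', 'do', 'if'] (min_width=12, slack=3)
Line 6: ['book', 'you', 'glass'] (min_width=14, slack=1)
Line 7: ['data', 'young', 'who'] (min_width=14, slack=1)
Line 8: ['sky', 'low', 'picture'] (min_width=15, slack=0)
Line 9: ['by', 'big', 'train'] (min_width=12, slack=3)
Line 10: ['compound'] (min_width=8, slack=7)
Total lines: 10

Answer: 10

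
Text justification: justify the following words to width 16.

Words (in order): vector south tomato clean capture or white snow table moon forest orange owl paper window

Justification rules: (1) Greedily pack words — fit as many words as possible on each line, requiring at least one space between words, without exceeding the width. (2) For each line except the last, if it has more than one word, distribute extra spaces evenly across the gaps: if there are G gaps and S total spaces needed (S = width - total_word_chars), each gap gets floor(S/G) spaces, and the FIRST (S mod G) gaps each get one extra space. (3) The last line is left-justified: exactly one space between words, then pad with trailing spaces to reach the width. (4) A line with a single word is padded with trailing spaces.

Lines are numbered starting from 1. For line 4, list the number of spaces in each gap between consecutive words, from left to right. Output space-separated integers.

Line 1: ['vector', 'south'] (min_width=12, slack=4)
Line 2: ['tomato', 'clean'] (min_width=12, slack=4)
Line 3: ['capture', 'or', 'white'] (min_width=16, slack=0)
Line 4: ['snow', 'table', 'moon'] (min_width=15, slack=1)
Line 5: ['forest', 'orange'] (min_width=13, slack=3)
Line 6: ['owl', 'paper', 'window'] (min_width=16, slack=0)

Answer: 2 1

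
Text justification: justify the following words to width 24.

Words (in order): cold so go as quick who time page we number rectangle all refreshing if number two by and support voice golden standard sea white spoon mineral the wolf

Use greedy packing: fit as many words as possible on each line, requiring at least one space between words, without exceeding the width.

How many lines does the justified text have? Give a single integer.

Answer: 7

Derivation:
Line 1: ['cold', 'so', 'go', 'as', 'quick', 'who'] (min_width=23, slack=1)
Line 2: ['time', 'page', 'we', 'number'] (min_width=19, slack=5)
Line 3: ['rectangle', 'all', 'refreshing'] (min_width=24, slack=0)
Line 4: ['if', 'number', 'two', 'by', 'and'] (min_width=20, slack=4)
Line 5: ['support', 'voice', 'golden'] (min_width=20, slack=4)
Line 6: ['standard', 'sea', 'white', 'spoon'] (min_width=24, slack=0)
Line 7: ['mineral', 'the', 'wolf'] (min_width=16, slack=8)
Total lines: 7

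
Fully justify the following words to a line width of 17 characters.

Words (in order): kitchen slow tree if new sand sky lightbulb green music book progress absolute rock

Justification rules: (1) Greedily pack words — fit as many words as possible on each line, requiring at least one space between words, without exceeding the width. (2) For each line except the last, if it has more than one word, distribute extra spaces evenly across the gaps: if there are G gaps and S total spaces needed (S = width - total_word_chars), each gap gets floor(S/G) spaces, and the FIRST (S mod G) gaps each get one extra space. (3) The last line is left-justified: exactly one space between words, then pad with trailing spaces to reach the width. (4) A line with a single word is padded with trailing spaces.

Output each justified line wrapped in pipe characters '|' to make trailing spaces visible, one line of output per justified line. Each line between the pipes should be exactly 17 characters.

Answer: |kitchen slow tree|
|if  new  sand sky|
|lightbulb   green|
|music        book|
|progress absolute|
|rock             |

Derivation:
Line 1: ['kitchen', 'slow', 'tree'] (min_width=17, slack=0)
Line 2: ['if', 'new', 'sand', 'sky'] (min_width=15, slack=2)
Line 3: ['lightbulb', 'green'] (min_width=15, slack=2)
Line 4: ['music', 'book'] (min_width=10, slack=7)
Line 5: ['progress', 'absolute'] (min_width=17, slack=0)
Line 6: ['rock'] (min_width=4, slack=13)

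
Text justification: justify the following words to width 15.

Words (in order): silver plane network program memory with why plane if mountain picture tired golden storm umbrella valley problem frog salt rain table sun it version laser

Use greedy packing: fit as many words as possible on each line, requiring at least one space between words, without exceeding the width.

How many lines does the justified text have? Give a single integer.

Line 1: ['silver', 'plane'] (min_width=12, slack=3)
Line 2: ['network', 'program'] (min_width=15, slack=0)
Line 3: ['memory', 'with', 'why'] (min_width=15, slack=0)
Line 4: ['plane', 'if'] (min_width=8, slack=7)
Line 5: ['mountain'] (min_width=8, slack=7)
Line 6: ['picture', 'tired'] (min_width=13, slack=2)
Line 7: ['golden', 'storm'] (min_width=12, slack=3)
Line 8: ['umbrella', 'valley'] (min_width=15, slack=0)
Line 9: ['problem', 'frog'] (min_width=12, slack=3)
Line 10: ['salt', 'rain', 'table'] (min_width=15, slack=0)
Line 11: ['sun', 'it', 'version'] (min_width=14, slack=1)
Line 12: ['laser'] (min_width=5, slack=10)
Total lines: 12

Answer: 12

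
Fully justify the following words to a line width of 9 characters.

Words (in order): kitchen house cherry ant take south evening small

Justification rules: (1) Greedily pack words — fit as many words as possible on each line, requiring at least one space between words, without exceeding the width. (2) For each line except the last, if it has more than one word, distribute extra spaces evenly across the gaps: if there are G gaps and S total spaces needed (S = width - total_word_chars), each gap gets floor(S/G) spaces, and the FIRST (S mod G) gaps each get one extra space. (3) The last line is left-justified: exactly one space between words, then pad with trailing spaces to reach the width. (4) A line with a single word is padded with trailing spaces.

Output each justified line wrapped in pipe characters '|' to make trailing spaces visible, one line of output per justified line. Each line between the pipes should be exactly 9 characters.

Line 1: ['kitchen'] (min_width=7, slack=2)
Line 2: ['house'] (min_width=5, slack=4)
Line 3: ['cherry'] (min_width=6, slack=3)
Line 4: ['ant', 'take'] (min_width=8, slack=1)
Line 5: ['south'] (min_width=5, slack=4)
Line 6: ['evening'] (min_width=7, slack=2)
Line 7: ['small'] (min_width=5, slack=4)

Answer: |kitchen  |
|house    |
|cherry   |
|ant  take|
|south    |
|evening  |
|small    |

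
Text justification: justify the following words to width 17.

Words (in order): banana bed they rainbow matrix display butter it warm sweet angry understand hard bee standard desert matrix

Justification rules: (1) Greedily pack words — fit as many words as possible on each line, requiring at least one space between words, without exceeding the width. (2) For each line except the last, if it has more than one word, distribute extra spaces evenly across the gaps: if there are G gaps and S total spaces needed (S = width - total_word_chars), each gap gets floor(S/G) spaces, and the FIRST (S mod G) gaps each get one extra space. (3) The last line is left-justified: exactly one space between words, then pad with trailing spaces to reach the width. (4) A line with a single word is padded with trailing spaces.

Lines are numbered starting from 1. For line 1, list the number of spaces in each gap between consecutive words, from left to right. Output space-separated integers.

Answer: 2 2

Derivation:
Line 1: ['banana', 'bed', 'they'] (min_width=15, slack=2)
Line 2: ['rainbow', 'matrix'] (min_width=14, slack=3)
Line 3: ['display', 'butter', 'it'] (min_width=17, slack=0)
Line 4: ['warm', 'sweet', 'angry'] (min_width=16, slack=1)
Line 5: ['understand', 'hard'] (min_width=15, slack=2)
Line 6: ['bee', 'standard'] (min_width=12, slack=5)
Line 7: ['desert', 'matrix'] (min_width=13, slack=4)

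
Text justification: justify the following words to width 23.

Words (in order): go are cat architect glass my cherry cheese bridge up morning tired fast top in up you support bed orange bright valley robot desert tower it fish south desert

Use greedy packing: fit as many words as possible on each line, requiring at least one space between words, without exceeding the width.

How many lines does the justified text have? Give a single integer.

Answer: 8

Derivation:
Line 1: ['go', 'are', 'cat', 'architect'] (min_width=20, slack=3)
Line 2: ['glass', 'my', 'cherry', 'cheese'] (min_width=22, slack=1)
Line 3: ['bridge', 'up', 'morning', 'tired'] (min_width=23, slack=0)
Line 4: ['fast', 'top', 'in', 'up', 'you'] (min_width=18, slack=5)
Line 5: ['support', 'bed', 'orange'] (min_width=18, slack=5)
Line 6: ['bright', 'valley', 'robot'] (min_width=19, slack=4)
Line 7: ['desert', 'tower', 'it', 'fish'] (min_width=20, slack=3)
Line 8: ['south', 'desert'] (min_width=12, slack=11)
Total lines: 8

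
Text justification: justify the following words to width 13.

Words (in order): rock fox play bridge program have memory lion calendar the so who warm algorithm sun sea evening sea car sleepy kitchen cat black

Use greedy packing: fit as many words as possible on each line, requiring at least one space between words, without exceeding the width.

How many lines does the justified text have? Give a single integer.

Answer: 12

Derivation:
Line 1: ['rock', 'fox', 'play'] (min_width=13, slack=0)
Line 2: ['bridge'] (min_width=6, slack=7)
Line 3: ['program', 'have'] (min_width=12, slack=1)
Line 4: ['memory', 'lion'] (min_width=11, slack=2)
Line 5: ['calendar', 'the'] (min_width=12, slack=1)
Line 6: ['so', 'who', 'warm'] (min_width=11, slack=2)
Line 7: ['algorithm', 'sun'] (min_width=13, slack=0)
Line 8: ['sea', 'evening'] (min_width=11, slack=2)
Line 9: ['sea', 'car'] (min_width=7, slack=6)
Line 10: ['sleepy'] (min_width=6, slack=7)
Line 11: ['kitchen', 'cat'] (min_width=11, slack=2)
Line 12: ['black'] (min_width=5, slack=8)
Total lines: 12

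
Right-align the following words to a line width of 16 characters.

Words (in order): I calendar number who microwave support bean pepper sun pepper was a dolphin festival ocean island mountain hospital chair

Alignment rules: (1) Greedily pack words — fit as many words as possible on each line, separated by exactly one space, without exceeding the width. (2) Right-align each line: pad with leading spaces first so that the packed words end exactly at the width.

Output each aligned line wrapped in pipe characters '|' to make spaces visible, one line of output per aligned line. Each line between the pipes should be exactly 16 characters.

Answer: |      I calendar|
|      number who|
|       microwave|
|    support bean|
|      pepper sun|
|    pepper was a|
|dolphin festival|
|    ocean island|
|        mountain|
|  hospital chair|

Derivation:
Line 1: ['I', 'calendar'] (min_width=10, slack=6)
Line 2: ['number', 'who'] (min_width=10, slack=6)
Line 3: ['microwave'] (min_width=9, slack=7)
Line 4: ['support', 'bean'] (min_width=12, slack=4)
Line 5: ['pepper', 'sun'] (min_width=10, slack=6)
Line 6: ['pepper', 'was', 'a'] (min_width=12, slack=4)
Line 7: ['dolphin', 'festival'] (min_width=16, slack=0)
Line 8: ['ocean', 'island'] (min_width=12, slack=4)
Line 9: ['mountain'] (min_width=8, slack=8)
Line 10: ['hospital', 'chair'] (min_width=14, slack=2)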